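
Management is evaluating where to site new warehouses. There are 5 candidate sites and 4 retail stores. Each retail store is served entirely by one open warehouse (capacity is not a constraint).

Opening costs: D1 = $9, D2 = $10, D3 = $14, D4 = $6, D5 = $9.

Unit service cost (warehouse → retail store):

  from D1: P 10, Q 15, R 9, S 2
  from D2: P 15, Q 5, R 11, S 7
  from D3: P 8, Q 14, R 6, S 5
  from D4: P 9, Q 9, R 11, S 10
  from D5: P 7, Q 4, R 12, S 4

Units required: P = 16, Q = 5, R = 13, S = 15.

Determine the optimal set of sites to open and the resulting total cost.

For any fixed open set, each retail store goes to its cheapest open site; total = fixed + service.
{D1, D3, D5}: P→D5 7·16=112, Q→D5 4·5=20, R→D3 6·13=78, S→D1 2·15=30. Service 240; fixed 32; total 272.
{D1, D3, D4, D5}: service 240 + fixed 38 = 278
{D1, D2, D3, D5}: service 240 + fixed 42 = 282
{D1, D2, D3, D4, D5}: service 240 + fixed 48 = 288
No other subset beats 272.

Open D1, D3 and D5; minimum total cost 272.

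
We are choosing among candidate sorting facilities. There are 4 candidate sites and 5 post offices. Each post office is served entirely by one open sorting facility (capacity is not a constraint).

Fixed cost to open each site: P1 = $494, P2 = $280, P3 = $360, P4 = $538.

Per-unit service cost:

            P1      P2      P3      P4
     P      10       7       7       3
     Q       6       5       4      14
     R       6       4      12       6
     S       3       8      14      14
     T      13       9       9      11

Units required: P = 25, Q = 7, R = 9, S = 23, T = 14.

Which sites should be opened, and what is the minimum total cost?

Open P2 only; minimum total cost 836.

For any fixed open set, each post office goes to its cheapest open site; total = fixed + service.
{P2}: P→P2 7·25=175, Q→P2 5·7=35, R→P2 4·9=36, S→P2 8·23=184, T→P2 9·14=126. Service 556; fixed 280; total 836.
{P1}: P→P1 10·25=250, Q→P1 6·7=42, R→P1 6·9=54, S→P1 3·23=69, T→P1 13·14=182. Service 597; fixed 494; total 1091.
{P3}: service 759 + fixed 360 = 1119
{P1, P2, P3, P4}: P→P4 3·25=75, Q→P3 4·7=28, R→P2 4·9=36, S→P1 3·23=69, T→P2 9·14=126. Service 334; fixed 1672; total 2006.
(All 15 nonempty subsets were checked; P2 only is lowest.)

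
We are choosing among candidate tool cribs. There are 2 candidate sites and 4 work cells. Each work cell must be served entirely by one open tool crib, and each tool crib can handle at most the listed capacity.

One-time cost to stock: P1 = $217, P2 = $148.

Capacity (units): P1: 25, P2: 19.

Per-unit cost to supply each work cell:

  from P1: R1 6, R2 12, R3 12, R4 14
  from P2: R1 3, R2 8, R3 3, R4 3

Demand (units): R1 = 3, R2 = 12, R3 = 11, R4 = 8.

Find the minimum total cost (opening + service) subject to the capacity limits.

Open {P1, P2}: R1→P1 6·3=18, R2→P1 12·12=144, R3→P2 3·11=33, R4→P2 3·8=24.
Loads: P1 carries 15/25, P2 carries 19/19. Service 219; fixed 365; total 584.
Next best feasible plan costs 663.

Minimum total cost: 584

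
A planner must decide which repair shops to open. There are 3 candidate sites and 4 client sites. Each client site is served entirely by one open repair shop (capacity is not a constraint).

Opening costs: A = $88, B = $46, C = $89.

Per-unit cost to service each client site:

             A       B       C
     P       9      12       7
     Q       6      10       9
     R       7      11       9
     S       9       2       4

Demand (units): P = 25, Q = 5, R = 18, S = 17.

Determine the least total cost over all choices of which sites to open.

Minimum total cost: 539

For any fixed open set, each client site goes to its cheapest open site; total = fixed + service.
{C}: P→C 7·25=175, Q→C 9·5=45, R→C 9·18=162, S→C 4·17=68. Service 450; fixed 89; total 539.
{A, B}: P→A 9·25=225, Q→A 6·5=30, R→A 7·18=126, S→B 2·17=34. Service 415; fixed 134; total 549.
{B, C}: service 416 + fixed 135 = 551
{A, B, C}: service 365 + fixed 223 = 588
No other subset beats 539.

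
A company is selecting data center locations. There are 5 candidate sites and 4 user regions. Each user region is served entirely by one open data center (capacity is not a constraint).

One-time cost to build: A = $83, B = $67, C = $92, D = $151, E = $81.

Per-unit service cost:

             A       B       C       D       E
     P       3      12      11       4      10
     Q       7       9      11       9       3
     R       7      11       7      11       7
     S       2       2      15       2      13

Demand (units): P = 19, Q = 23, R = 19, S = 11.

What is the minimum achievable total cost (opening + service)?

Minimum total cost: 445

For any fixed open set, each user region goes to its cheapest open site; total = fixed + service.
{A, E}: P→A 3·19=57, Q→E 3·23=69, R→A 7·19=133, S→A 2·11=22. Service 281; fixed 164; total 445.
{A}: service 373 + fixed 83 = 456
{A, B, E}: service 281 + fixed 231 = 512
{A, B, C, D, E}: P→A 3·19=57, Q→E 3·23=69, R→A 7·19=133, S→A 2·11=22. Service 281; fixed 474; total 755.
No other subset beats 445.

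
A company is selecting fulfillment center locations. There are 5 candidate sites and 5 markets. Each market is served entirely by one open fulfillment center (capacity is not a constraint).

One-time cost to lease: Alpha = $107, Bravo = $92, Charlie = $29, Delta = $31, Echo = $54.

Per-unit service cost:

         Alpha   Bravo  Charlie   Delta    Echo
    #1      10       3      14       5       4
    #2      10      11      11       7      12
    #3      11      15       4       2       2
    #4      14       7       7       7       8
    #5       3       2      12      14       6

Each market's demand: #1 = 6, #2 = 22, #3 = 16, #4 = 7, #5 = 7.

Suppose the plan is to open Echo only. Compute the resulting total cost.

Each market is assigned to its cheapest site among the open ones.
{Echo}: #1→Echo 4·6=24, #2→Echo 12·22=264, #3→Echo 2·16=32, #4→Echo 8·7=56, #5→Echo 6·7=42. Service 418; fixed 54; total 472.

Total cost: 472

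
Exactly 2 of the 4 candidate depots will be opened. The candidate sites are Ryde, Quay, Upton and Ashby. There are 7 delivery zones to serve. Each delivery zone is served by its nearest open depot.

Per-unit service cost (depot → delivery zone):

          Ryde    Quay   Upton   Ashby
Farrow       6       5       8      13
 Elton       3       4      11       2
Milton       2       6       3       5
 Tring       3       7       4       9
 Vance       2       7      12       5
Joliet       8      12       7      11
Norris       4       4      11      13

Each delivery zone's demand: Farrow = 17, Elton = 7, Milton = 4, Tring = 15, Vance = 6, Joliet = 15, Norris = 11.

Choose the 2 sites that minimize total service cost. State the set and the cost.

With exactly 2 open, each delivery zone uses its cheapest among the chosen.
{Ryde, Quay}: Farrow→Quay 5·17=85, Elton→Ryde 3·7=21, Milton→Ryde 2·4=8, Tring→Ryde 3·15=45, Vance→Ryde 2·6=12, Joliet→Ryde 8·15=120, Norris→Ryde 4·11=44. Service cost 335.
{Ryde, Upton}: service cost 337
{Ryde, Ashby}: service cost 345
Among all 6 size-2 choices, {Ryde, Quay} is lowest.

Choose Ryde and Quay; total service cost 335.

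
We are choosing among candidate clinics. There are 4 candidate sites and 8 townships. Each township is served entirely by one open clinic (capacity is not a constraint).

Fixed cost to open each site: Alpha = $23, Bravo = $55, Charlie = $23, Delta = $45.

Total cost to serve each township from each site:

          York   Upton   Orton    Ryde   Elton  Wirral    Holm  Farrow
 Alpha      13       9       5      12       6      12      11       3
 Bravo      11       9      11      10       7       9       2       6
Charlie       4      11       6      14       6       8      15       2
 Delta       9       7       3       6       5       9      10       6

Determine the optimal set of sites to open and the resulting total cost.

Open Charlie only; minimum total cost 89.

For any fixed open set, each township goes to its cheapest open site; total = fixed + service.
{Charlie}: York→Charlie 4, Upton→Charlie 11, Orton→Charlie 6, Ryde→Charlie 14, Elton→Charlie 6, Wirral→Charlie 8, Holm→Charlie 15, Farrow→Charlie 2. Service 66; fixed 23; total 89.
{Alpha}: York→Alpha 13, Upton→Alpha 9, Orton→Alpha 5, Ryde→Alpha 12, Elton→Alpha 6, Wirral→Alpha 12, Holm→Alpha 11, Farrow→Alpha 3. Service 71; fixed 23; total 94.
{Delta}: service 55 + fixed 45 = 100
{Alpha, Bravo, Charlie, Delta}: service 37 + fixed 146 = 183
No other subset beats 89.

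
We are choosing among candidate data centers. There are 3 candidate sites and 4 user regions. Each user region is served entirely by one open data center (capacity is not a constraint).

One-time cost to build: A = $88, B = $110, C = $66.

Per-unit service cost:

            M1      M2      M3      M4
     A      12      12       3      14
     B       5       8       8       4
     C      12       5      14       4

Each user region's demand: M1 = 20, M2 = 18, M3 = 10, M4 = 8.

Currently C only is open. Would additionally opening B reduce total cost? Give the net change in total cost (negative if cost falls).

Current service cost with {C}: 502.
Adding B: each user region re-picks its cheapest; new service cost 302, saving 200.
Extra fixed cost: 110. Net change = 110 − 200 = -90.
(Totals: 568 → 478.)

Yes — net change −90 (cost falls by 90).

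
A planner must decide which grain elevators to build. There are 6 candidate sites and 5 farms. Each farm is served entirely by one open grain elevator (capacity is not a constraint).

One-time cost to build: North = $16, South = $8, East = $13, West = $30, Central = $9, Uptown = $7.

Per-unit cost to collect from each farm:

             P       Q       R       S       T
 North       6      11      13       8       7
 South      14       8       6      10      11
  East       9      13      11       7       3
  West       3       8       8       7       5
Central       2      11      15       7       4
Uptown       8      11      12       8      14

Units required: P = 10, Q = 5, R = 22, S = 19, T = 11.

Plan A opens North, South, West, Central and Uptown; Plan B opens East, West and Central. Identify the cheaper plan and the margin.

Plan A: {North, South, West, Central, Uptown}: P→Central 2·10=20, Q→South 8·5=40, R→South 6·22=132, S→West 7·19=133, T→Central 4·11=44. Service 369; fixed 70; total 439.
Plan B: {East, West, Central}: P→Central 2·10=20, Q→West 8·5=40, R→West 8·22=176, S→East 7·19=133, T→East 3·11=33. Service 402; fixed 52; total 454.
Difference: |439 − 454| = 15.

Plan A is cheaper by 15.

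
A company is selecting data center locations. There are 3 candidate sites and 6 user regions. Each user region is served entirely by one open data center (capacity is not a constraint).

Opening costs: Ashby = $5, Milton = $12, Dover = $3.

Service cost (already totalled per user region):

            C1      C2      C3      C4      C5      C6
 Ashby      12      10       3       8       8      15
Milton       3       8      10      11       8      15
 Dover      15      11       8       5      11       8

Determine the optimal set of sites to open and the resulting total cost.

Open Ashby and Dover; minimum total cost 54.

For any fixed open set, each user region goes to its cheapest open site; total = fixed + service.
{Ashby, Dover}: C1→Ashby 12, C2→Ashby 10, C3→Ashby 3, C4→Dover 5, C5→Ashby 8, C6→Dover 8. Service 46; fixed 8; total 54.
{Ashby, Milton, Dover}: C1→Milton 3, C2→Milton 8, C3→Ashby 3, C4→Dover 5, C5→Ashby 8, C6→Dover 8. Service 35; fixed 20; total 55.
{Milton, Dover}: service 40 + fixed 15 = 55
{Dover}: C1→Dover 15, C2→Dover 11, C3→Dover 8, C4→Dover 5, C5→Dover 11, C6→Dover 8. Service 58; fixed 3; total 61.
No other subset beats 54.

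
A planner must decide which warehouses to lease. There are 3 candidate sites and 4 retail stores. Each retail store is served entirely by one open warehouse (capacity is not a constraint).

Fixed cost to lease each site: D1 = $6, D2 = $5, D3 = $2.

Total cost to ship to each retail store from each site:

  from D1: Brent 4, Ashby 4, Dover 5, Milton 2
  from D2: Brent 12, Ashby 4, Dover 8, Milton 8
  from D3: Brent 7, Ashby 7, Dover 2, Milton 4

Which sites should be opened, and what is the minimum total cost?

Open D1 and D3; minimum total cost 20.

For any fixed open set, each retail store goes to its cheapest open site; total = fixed + service.
{D1, D3}: Brent→D1 4, Ashby→D1 4, Dover→D3 2, Milton→D1 2. Service 12; fixed 8; total 20.
{D1}: Brent→D1 4, Ashby→D1 4, Dover→D1 5, Milton→D1 2. Service 15; fixed 6; total 21.
{D3}: service 20 + fixed 2 = 22
{D1, D2, D3}: service 12 + fixed 13 = 25
No other subset beats 20.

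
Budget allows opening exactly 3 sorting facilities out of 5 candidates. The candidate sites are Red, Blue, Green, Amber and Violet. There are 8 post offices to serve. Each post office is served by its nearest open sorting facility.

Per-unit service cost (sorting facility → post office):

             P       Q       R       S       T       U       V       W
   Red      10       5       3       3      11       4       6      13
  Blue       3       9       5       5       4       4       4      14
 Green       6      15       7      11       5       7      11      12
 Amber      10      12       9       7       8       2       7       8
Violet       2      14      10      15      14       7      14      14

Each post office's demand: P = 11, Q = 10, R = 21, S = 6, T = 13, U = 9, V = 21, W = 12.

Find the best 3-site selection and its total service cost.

Choose Red, Blue and Amber; total service cost 414.

With exactly 3 open, each post office uses its cheapest among the chosen.
{Red, Blue, Amber}: P→Blue 3·11=33, Q→Red 5·10=50, R→Red 3·21=63, S→Red 3·6=18, T→Blue 4·13=52, U→Amber 2·9=18, V→Blue 4·21=84, W→Amber 8·12=96. Service cost 414.
{Red, Blue, Green}: service cost 480
{Red, Blue, Violet}: service cost 481
Among all 10 size-3 choices, {Red, Blue, Amber} is lowest.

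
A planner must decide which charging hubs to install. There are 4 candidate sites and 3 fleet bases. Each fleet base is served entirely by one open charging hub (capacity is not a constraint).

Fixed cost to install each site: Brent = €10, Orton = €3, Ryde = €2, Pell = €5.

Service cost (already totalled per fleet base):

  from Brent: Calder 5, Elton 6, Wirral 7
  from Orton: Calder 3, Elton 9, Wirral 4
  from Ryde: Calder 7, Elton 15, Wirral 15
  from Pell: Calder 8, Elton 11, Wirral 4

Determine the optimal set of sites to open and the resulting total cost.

Open Orton only; minimum total cost 19.

For any fixed open set, each fleet base goes to its cheapest open site; total = fixed + service.
{Orton}: Calder→Orton 3, Elton→Orton 9, Wirral→Orton 4. Service 16; fixed 3; total 19.
{Orton, Ryde}: Calder→Orton 3, Elton→Orton 9, Wirral→Orton 4. Service 16; fixed 5; total 21.
{Orton, Pell}: service 16 + fixed 8 = 24
{Brent, Orton, Ryde, Pell}: service 13 + fixed 20 = 33
No other subset beats 19.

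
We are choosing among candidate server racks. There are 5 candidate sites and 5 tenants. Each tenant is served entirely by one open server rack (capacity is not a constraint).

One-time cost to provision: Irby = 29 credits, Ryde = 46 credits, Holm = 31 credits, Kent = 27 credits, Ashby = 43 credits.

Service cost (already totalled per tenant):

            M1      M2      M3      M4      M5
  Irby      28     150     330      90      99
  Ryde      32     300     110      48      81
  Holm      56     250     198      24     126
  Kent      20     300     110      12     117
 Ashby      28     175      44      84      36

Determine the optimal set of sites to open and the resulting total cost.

For any fixed open set, each tenant goes to its cheapest open site; total = fixed + service.
{Kent, Ashby}: M1→Kent 20, M2→Ashby 175, M3→Ashby 44, M4→Kent 12, M5→Ashby 36. Service 287; fixed 70; total 357.
{Irby, Kent, Ashby}: service 262 + fixed 99 = 361
{Holm, Ashby}: service 307 + fixed 74 = 381
{Irby, Ryde, Holm, Kent, Ashby}: service 262 + fixed 176 = 438
No other subset beats 357.

Open Kent and Ashby; minimum total cost 357.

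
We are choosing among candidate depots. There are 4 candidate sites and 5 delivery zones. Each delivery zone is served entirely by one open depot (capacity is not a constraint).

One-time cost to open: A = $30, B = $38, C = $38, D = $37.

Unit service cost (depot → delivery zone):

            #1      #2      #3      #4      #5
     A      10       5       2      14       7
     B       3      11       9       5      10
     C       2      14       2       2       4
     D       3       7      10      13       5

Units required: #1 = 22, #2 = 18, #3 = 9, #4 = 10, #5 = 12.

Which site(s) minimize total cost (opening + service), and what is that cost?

For any fixed open set, each delivery zone goes to its cheapest open site; total = fixed + service.
{A, C}: #1→C 2·22=44, #2→A 5·18=90, #3→A 2·9=18, #4→C 2·10=20, #5→C 4·12=48. Service 220; fixed 68; total 288.
{A, C, D}: service 220 + fixed 105 = 325
{A, B, C}: service 220 + fixed 106 = 326
{A, B, C, D}: #1→C 2·22=44, #2→A 5·18=90, #3→A 2·9=18, #4→C 2·10=20, #5→C 4·12=48. Service 220; fixed 143; total 363.
No other subset beats 288.

Open A and C; minimum total cost 288.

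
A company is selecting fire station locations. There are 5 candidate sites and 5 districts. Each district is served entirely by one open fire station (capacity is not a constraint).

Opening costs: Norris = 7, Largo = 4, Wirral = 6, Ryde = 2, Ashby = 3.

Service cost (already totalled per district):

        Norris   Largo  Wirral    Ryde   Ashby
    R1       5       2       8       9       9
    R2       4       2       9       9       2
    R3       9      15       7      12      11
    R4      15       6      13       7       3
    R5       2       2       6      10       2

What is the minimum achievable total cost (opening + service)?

For any fixed open set, each district goes to its cheapest open site; total = fixed + service.
{Largo, Ashby}: R1→Largo 2, R2→Largo 2, R3→Ashby 11, R4→Ashby 3, R5→Largo 2. Service 20; fixed 7; total 27.
{Largo, Wirral}: R1→Largo 2, R2→Largo 2, R3→Wirral 7, R4→Largo 6, R5→Largo 2. Service 19; fixed 10; total 29.
{Largo, Wirral, Ashby}: R1→Largo 2, R2→Largo 2, R3→Wirral 7, R4→Ashby 3, R5→Largo 2. Service 16; fixed 13; total 29.
{Norris, Largo, Wirral, Ryde, Ashby}: R1→Largo 2, R2→Largo 2, R3→Wirral 7, R4→Ashby 3, R5→Norris 2. Service 16; fixed 22; total 38.
No other subset beats 27.

Minimum total cost: 27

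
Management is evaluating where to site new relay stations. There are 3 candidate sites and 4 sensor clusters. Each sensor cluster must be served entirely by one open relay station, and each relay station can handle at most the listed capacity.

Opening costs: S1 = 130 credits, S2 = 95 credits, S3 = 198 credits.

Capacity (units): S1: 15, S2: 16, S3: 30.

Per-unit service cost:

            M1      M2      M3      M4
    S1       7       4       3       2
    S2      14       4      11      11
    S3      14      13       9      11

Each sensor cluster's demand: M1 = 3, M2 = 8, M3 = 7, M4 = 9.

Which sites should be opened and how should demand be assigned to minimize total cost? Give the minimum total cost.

Minimum total cost: 373

Open {S1, S2}: M1→S1 7·3=21, M2→S2 4·8=32, M3→S2 11·7=77, M4→S1 2·9=18.
Loads: S1 carries 12/15, S2 carries 15/16. Service 148; fixed 225; total 373.
Next best feasible plan costs 419.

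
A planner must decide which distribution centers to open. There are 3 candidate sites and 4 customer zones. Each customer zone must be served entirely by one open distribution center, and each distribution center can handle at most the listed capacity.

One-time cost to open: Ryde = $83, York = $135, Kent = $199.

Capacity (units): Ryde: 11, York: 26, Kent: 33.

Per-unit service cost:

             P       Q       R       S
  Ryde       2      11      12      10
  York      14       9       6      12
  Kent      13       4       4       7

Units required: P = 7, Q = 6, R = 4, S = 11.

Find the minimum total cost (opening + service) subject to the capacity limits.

Minimum total cost: 407

Open {Kent}: P→Kent 13·7=91, Q→Kent 4·6=24, R→Kent 4·4=16, S→Kent 7·11=77.
Loads: Kent carries 28/33. Service 208; fixed 199; total 407.
Next best feasible plan costs 413.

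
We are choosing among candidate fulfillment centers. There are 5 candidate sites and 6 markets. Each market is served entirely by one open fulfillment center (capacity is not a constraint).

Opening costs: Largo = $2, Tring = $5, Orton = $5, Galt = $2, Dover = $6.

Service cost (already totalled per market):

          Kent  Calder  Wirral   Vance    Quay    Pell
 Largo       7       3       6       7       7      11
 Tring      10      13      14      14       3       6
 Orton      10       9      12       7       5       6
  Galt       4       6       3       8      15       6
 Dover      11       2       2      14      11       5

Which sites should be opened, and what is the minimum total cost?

For any fixed open set, each market goes to its cheapest open site; total = fixed + service.
{Largo, Galt}: Kent→Galt 4, Calder→Largo 3, Wirral→Galt 3, Vance→Largo 7, Quay→Largo 7, Pell→Galt 6. Service 30; fixed 4; total 34.
{Largo, Tring, Galt}: Kent→Galt 4, Calder→Largo 3, Wirral→Galt 3, Vance→Largo 7, Quay→Tring 3, Pell→Tring 6. Service 26; fixed 9; total 35.
{Largo, Orton, Galt}: Kent→Galt 4, Calder→Largo 3, Wirral→Galt 3, Vance→Largo 7, Quay→Orton 5, Pell→Orton 6. Service 28; fixed 9; total 37.
{Largo, Tring, Orton, Galt, Dover}: Kent→Galt 4, Calder→Dover 2, Wirral→Dover 2, Vance→Largo 7, Quay→Tring 3, Pell→Dover 5. Service 23; fixed 20; total 43.
No other subset beats 34.

Open Largo and Galt; minimum total cost 34.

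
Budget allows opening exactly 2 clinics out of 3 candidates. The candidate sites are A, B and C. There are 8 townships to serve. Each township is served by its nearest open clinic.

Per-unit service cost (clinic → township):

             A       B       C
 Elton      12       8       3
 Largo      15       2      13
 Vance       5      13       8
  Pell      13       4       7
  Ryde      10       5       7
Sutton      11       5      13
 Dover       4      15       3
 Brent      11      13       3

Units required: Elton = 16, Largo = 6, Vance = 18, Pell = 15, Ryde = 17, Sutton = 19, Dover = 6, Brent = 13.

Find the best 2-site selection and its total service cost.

With exactly 2 open, each township uses its cheapest among the chosen.
{B, C}: Elton→C 3·16=48, Largo→B 2·6=12, Vance→C 8·18=144, Pell→B 4·15=60, Ryde→B 5·17=85, Sutton→B 5·19=95, Dover→C 3·6=18, Brent→C 3·13=39. Service cost 501.
{A, B}: service cost 637
{A, C}: service cost 706
Among all 3 size-2 choices, {B, C} is lowest.

Choose B and C; total service cost 501.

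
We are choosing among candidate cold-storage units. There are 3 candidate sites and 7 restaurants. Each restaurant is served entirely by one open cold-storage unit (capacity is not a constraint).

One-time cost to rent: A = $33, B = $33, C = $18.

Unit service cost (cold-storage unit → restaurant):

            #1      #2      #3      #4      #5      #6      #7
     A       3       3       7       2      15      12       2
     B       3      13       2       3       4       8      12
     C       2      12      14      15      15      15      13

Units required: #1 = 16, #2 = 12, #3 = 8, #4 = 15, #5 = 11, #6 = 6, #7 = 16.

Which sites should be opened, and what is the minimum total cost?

For any fixed open set, each restaurant goes to its cheapest open site; total = fixed + service.
{A, B}: #1→A 3·16=48, #2→A 3·12=36, #3→B 2·8=16, #4→A 2·15=30, #5→B 4·11=44, #6→B 8·6=48, #7→A 2·16=32. Service 254; fixed 66; total 320.
{A, B, C}: service 238 + fixed 84 = 322
{A}: #1→A 3·16=48, #2→A 3·12=36, #3→A 7·8=56, #4→A 2·15=30, #5→A 15·11=165, #6→A 12·6=72, #7→A 2·16=32. Service 439; fixed 33; total 472.
{C}: #1→C 2·16=32, #2→C 12·12=144, #3→C 14·8=112, #4→C 15·15=225, #5→C 15·11=165, #6→C 15·6=90, #7→C 13·16=208. Service 976; fixed 18; total 994.
No other subset beats 320.

Open A and B; minimum total cost 320.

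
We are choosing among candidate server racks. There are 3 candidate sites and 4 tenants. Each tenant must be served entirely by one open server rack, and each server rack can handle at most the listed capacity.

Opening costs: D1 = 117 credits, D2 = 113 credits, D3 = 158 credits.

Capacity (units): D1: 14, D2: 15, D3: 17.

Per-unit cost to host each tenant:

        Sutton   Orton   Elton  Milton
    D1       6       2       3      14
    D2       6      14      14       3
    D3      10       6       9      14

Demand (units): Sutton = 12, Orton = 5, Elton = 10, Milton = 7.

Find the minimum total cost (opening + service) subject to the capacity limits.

Open {D1, D2, D3}: Sutton→D3 10·12=120, Orton→D3 6·5=30, Elton→D1 3·10=30, Milton→D2 3·7=21.
Loads: D1 carries 10/14, D2 carries 7/15, D3 carries 17/17. Service 201; fixed 388; total 589.
Next best feasible plan costs 601.

Minimum total cost: 589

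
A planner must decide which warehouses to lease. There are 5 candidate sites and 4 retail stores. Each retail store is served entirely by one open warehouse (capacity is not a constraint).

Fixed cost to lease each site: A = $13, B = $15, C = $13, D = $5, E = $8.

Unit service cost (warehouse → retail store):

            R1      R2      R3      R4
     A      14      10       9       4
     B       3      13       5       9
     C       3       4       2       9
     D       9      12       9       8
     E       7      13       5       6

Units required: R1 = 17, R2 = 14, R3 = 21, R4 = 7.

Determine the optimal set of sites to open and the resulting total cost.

For any fixed open set, each retail store goes to its cheapest open site; total = fixed + service.
{A, C}: R1→C 3·17=51, R2→C 4·14=56, R3→C 2·21=42, R4→A 4·7=28. Service 177; fixed 26; total 203.
{A, C, D}: service 177 + fixed 31 = 208
{A, C, E}: service 177 + fixed 34 = 211
{A, B, C, D, E}: service 177 + fixed 54 = 231
No other subset beats 203.

Open A and C; minimum total cost 203.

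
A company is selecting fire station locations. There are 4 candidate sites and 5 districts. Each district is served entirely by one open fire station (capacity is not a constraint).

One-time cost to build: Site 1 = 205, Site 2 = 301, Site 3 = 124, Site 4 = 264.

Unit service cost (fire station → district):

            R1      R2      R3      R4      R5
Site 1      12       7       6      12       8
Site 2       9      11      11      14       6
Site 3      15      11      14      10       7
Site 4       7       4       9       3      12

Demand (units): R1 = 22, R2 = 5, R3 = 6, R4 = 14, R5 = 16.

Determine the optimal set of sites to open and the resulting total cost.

Open Site 4 only; minimum total cost 726.

For any fixed open set, each district goes to its cheapest open site; total = fixed + service.
{Site 4}: R1→Site 4 7·22=154, R2→Site 4 4·5=20, R3→Site 4 9·6=54, R4→Site 4 3·14=42, R5→Site 4 12·16=192. Service 462; fixed 264; total 726.
{Site 3, Site 4}: service 382 + fixed 388 = 770
{Site 1}: R1→Site 1 12·22=264, R2→Site 1 7·5=35, R3→Site 1 6·6=36, R4→Site 1 12·14=168, R5→Site 1 8·16=128. Service 631; fixed 205; total 836.
{Site 1, Site 2, Site 3, Site 4}: service 348 + fixed 894 = 1242
(All 15 nonempty subsets were checked; Site 4 only is lowest.)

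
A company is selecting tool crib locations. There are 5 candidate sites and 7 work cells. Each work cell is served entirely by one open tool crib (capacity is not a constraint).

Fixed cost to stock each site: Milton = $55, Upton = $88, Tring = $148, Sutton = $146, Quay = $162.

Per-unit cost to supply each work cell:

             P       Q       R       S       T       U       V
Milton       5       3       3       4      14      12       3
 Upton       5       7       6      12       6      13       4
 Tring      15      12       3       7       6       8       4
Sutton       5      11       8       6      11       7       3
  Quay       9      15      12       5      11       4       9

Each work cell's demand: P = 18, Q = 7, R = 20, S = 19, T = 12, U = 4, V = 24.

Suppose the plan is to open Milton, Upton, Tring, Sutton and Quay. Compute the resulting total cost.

Total cost: 1006

Each work cell is assigned to its cheapest site among the open ones.
{Milton, Upton, Tring, Sutton, Quay}: P→Milton 5·18=90, Q→Milton 3·7=21, R→Milton 3·20=60, S→Milton 4·19=76, T→Upton 6·12=72, U→Quay 4·4=16, V→Milton 3·24=72. Service 407; fixed 599; total 1006.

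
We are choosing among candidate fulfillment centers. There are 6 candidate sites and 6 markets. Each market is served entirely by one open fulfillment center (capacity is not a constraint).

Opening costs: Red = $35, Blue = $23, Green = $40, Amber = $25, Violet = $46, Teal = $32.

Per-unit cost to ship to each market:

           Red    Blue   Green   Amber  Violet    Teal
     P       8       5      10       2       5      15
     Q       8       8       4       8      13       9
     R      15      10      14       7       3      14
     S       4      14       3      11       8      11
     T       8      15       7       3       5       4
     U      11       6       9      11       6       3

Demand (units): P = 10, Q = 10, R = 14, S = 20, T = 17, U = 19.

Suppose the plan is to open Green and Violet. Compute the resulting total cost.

Total cost: 477

Each market is assigned to its cheapest site among the open ones.
{Green, Violet}: P→Violet 5·10=50, Q→Green 4·10=40, R→Violet 3·14=42, S→Green 3·20=60, T→Violet 5·17=85, U→Violet 6·19=114. Service 391; fixed 86; total 477.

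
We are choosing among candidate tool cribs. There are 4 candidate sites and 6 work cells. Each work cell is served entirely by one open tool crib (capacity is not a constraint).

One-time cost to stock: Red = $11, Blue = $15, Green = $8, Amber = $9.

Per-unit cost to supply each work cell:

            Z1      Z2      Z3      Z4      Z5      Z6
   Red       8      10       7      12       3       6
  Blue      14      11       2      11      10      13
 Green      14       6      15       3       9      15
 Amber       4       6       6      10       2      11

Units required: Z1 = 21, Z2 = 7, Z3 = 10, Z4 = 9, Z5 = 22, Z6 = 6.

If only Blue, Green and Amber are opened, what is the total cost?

Total cost: 315

Each work cell is assigned to its cheapest site among the open ones.
{Blue, Green, Amber}: Z1→Amber 4·21=84, Z2→Green 6·7=42, Z3→Blue 2·10=20, Z4→Green 3·9=27, Z5→Amber 2·22=44, Z6→Amber 11·6=66. Service 283; fixed 32; total 315.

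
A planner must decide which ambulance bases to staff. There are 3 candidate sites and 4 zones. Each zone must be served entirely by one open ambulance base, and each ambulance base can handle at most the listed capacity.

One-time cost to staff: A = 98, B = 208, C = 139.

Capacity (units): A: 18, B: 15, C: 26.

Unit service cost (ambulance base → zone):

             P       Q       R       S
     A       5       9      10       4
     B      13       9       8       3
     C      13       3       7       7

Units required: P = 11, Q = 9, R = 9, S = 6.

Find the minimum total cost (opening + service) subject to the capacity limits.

Minimum total cost: 406

Open {A, C}: P→A 5·11=55, Q→C 3·9=27, R→C 7·9=63, S→A 4·6=24.
Loads: A carries 17/18, C carries 18/26. Service 169; fixed 237; total 406.
Next best feasible plan costs 424.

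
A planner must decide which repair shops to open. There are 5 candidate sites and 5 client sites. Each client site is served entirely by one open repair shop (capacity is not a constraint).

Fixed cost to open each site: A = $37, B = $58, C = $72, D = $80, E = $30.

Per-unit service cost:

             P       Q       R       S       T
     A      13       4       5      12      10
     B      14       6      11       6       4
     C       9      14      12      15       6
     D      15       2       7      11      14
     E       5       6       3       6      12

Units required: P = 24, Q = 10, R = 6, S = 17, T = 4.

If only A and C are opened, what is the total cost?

Total cost: 623

Each client site is assigned to its cheapest site among the open ones.
{A, C}: P→C 9·24=216, Q→A 4·10=40, R→A 5·6=30, S→A 12·17=204, T→C 6·4=24. Service 514; fixed 109; total 623.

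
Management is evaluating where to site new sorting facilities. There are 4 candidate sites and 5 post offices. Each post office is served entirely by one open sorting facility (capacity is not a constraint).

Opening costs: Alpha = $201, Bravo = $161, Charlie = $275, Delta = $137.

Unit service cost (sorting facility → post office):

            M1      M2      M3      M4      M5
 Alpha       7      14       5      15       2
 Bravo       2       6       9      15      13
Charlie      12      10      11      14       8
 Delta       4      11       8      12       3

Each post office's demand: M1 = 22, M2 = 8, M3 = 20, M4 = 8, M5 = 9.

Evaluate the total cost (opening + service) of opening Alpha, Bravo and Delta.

Total cost: 805

Each post office is assigned to its cheapest site among the open ones.
{Alpha, Bravo, Delta}: M1→Bravo 2·22=44, M2→Bravo 6·8=48, M3→Alpha 5·20=100, M4→Delta 12·8=96, M5→Alpha 2·9=18. Service 306; fixed 499; total 805.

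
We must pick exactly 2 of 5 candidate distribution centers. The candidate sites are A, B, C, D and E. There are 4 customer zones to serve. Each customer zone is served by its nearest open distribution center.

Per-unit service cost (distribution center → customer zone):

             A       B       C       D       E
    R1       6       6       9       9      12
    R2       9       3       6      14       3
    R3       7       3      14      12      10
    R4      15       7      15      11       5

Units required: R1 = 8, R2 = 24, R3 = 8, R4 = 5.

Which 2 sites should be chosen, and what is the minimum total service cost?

With exactly 2 open, each customer zone uses its cheapest among the chosen.
{B, E}: R1→B 6·8=48, R2→B 3·24=72, R3→B 3·8=24, R4→E 5·5=25. Service cost 169.
{A, B}: service cost 179
{B, C}: service cost 179
Among all 10 size-2 choices, {B, E} is lowest.

Choose B and E; total service cost 169.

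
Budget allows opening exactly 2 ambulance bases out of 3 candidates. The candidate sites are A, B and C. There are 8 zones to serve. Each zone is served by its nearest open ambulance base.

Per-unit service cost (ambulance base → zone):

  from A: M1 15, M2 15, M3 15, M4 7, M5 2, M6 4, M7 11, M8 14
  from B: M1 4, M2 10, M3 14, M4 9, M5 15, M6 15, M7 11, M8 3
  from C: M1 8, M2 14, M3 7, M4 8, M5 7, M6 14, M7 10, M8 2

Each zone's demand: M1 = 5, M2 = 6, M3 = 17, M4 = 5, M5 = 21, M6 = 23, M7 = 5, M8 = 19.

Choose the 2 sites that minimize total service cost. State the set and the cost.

With exactly 2 open, each zone uses its cheapest among the chosen.
{A, C}: M1→C 8·5=40, M2→C 14·6=84, M3→C 7·17=119, M4→A 7·5=35, M5→A 2·21=42, M6→A 4·23=92, M7→C 10·5=50, M8→C 2·19=38. Service cost 500.
{A, B}: service cost 599
{B, C}: service cost 796
Among all 3 size-2 choices, {A, C} is lowest.

Choose A and C; total service cost 500.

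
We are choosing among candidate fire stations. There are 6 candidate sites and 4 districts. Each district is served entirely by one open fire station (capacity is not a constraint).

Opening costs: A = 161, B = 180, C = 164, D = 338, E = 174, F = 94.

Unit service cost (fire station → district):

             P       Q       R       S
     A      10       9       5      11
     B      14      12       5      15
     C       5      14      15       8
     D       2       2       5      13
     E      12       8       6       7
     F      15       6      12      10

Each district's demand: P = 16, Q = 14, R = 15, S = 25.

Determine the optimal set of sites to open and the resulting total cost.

For any fixed open set, each district goes to its cheapest open site; total = fixed + service.
{E}: P→E 12·16=192, Q→E 8·14=112, R→E 6·15=90, S→E 7·25=175. Service 569; fixed 174; total 743.
{C, E}: P→C 5·16=80, Q→E 8·14=112, R→E 6·15=90, S→E 7·25=175. Service 457; fixed 338; total 795.
{A}: service 636 + fixed 161 = 797
{A, B, C, D, E, F}: service 310 + fixed 1111 = 1421
No other subset beats 743.

Open E only; minimum total cost 743.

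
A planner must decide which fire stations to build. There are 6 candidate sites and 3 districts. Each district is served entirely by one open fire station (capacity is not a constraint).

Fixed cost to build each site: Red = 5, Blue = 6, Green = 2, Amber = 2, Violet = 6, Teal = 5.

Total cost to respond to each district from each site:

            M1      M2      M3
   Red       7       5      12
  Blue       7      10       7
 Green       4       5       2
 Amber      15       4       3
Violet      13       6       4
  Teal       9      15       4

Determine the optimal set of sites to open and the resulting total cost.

For any fixed open set, each district goes to its cheapest open site; total = fixed + service.
{Green}: M1→Green 4, M2→Green 5, M3→Green 2. Service 11; fixed 2; total 13.
{Green, Amber}: service 10 + fixed 4 = 14
{Red, Green}: service 11 + fixed 7 = 18
{Red, Blue, Green, Amber, Violet, Teal}: M1→Green 4, M2→Amber 4, M3→Green 2. Service 10; fixed 26; total 36.
No other subset beats 13.

Open Green only; minimum total cost 13.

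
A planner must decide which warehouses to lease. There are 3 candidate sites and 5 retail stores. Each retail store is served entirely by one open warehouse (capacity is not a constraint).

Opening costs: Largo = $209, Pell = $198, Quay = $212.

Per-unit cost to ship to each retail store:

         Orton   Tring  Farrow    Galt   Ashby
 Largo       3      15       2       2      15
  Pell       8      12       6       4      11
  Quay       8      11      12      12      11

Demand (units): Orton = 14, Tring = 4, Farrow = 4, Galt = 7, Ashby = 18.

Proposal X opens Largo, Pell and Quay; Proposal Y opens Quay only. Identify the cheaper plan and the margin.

Proposal X: {Largo, Pell, Quay}: Orton→Largo 3·14=42, Tring→Quay 11·4=44, Farrow→Largo 2·4=8, Galt→Largo 2·7=14, Ashby→Pell 11·18=198. Service 306; fixed 619; total 925.
Proposal Y: {Quay}: Orton→Quay 8·14=112, Tring→Quay 11·4=44, Farrow→Quay 12·4=48, Galt→Quay 12·7=84, Ashby→Quay 11·18=198. Service 486; fixed 212; total 698.
Difference: |925 − 698| = 227.

Proposal Y is cheaper by 227.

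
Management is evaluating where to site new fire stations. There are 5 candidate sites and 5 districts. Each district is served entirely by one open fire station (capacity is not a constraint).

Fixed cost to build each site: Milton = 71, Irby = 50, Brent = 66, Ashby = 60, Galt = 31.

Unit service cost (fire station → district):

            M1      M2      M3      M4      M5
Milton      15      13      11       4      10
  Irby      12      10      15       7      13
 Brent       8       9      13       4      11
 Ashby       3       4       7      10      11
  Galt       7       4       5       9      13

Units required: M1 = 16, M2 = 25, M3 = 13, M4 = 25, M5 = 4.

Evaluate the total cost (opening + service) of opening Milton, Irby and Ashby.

Total cost: 560

Each district is assigned to its cheapest site among the open ones.
{Milton, Irby, Ashby}: M1→Ashby 3·16=48, M2→Ashby 4·25=100, M3→Ashby 7·13=91, M4→Milton 4·25=100, M5→Milton 10·4=40. Service 379; fixed 181; total 560.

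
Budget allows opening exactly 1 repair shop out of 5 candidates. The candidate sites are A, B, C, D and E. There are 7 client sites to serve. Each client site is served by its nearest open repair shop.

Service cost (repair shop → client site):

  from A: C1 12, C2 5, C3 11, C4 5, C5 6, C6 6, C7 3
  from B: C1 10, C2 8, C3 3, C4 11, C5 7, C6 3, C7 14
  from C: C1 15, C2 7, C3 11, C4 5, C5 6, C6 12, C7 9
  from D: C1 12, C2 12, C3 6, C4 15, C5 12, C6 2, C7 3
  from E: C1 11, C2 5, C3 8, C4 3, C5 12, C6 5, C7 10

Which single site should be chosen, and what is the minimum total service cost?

Choose A only; total service cost 48.

With exactly 1 open, each client site uses its cheapest among the chosen.
{A}: C1→A 12, C2→A 5, C3→A 11, C4→A 5, C5→A 6, C6→A 6, C7→A 3. Service cost 48.
{E}: service cost 54
{B}: service cost 56
Among all 5 size-1 choices, {A} is lowest.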